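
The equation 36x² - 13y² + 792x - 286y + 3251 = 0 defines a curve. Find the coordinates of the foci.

Group the x- and y-terms: 36(x² + 22x) -13(y² + 22y) = -3251
36(x + 11)² -13(y + 11)² = -3251 + 4356 - 1573 = -468
Divide through by -468 to get (y + 11)²/36 - (x + 11)²/13 = 1.
Hyperbola, center (-11, -11), transverse axis vertical; a² = 36, b² = 13.
c² = a² + b² = 36 + 13 = 49, so c = 7.
Foci lie on the vertical axis through the center: (h, k ± c).

(-11, -18) and (-11, -4)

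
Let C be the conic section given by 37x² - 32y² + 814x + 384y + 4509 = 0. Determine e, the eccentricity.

e = √2553/37

Collect terms: 37(x² + 22x) -32(y² - 12y) = -4509
Complete the square in x and y: 37(x + 11)² -32(y - 6)² = -4509 + 4477 - 1152 = -1184
Divide by -1184: (y - 6)²/37 - (x + 11)²/32 = 1
Hyperbola, center (-11, 6), transverse axis vertical; a² = 37, b² = 32.
c² = a² + b² = 69, so c = √69.
e = c/a = √69/√37 = √2553/37.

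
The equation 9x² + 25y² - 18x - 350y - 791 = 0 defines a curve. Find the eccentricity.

e = 4/5

Collect terms: 9(x² - 2x) + 25(y² - 14y) = 791
Complete the square: 9(x - 1)² + 25(y - 7)² = 791 + 9 + 1225 = 2025
Dividing both sides by 2025: (x - 1)²/225 + (y - 7)²/81 = 1
Ellipse, center (1, 7), major axis horizontal; a² = 225, b² = 81.
c² = a² - b² = 144, so c = 12.
e = c/a = 12/15 = 4/5.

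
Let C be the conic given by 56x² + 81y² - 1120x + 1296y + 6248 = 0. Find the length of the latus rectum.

Group the x- and y-terms: 56(x² - 20x) + 81(y² + 16y) = -6248
Completing the square gives 56(x - 10)² + 81(y + 8)² = -6248 + 5600 + 5184 = 4536.
Divide by 4536: (x - 10)²/81 + (y + 8)²/56 = 1
Ellipse, center (10, -8), major axis horizontal; a² = 81, b² = 56.
Latus rectum length = 2b²/a = 2·56/9 = 112/9.

112/9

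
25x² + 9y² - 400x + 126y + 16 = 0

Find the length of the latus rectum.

Group: 25(x² - 16x) + 9(y² + 14y) = -16
Completing the square gives 25(x - 8)² + 9(y + 7)² = -16 + 1600 + 441 = 2025.
Dividing both sides by 2025: (x - 8)²/81 + (y + 7)²/225 = 1
Ellipse, center (8, -7), major axis vertical; a² = 225, b² = 81.
Latus rectum length = 2b²/a = 2·81/15 = 54/5.

54/5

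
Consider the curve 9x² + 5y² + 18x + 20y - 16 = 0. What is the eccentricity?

e = 2/3

Group: 9(x² + 2x) + 5(y² + 4y) = 16
Complete the square in x and y: 9(x + 1)² + 5(y + 2)² = 16 + 9 + 20 = 45
Divide through by 45 to get (x + 1)²/5 + (y + 2)²/9 = 1.
Ellipse, center (-1, -2), major axis vertical; a² = 9, b² = 5.
c² = a² - b² = 4, so c = 2.
e = c/a = 2/3.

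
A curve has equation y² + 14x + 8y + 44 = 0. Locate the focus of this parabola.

(-11/2, -4)

Only y is squared. Complete the square in y: (y + 4)² = -14(x + 2).
Vertex (-2, -4); 4p = -14 so p = -7/2. Opens left.
Focus is p units from the vertex along the axis: (h + p, k).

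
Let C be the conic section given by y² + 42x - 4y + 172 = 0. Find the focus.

(-29/2, 2)

Only y is squared. Complete the square in y: (y - 2)² = -42(x + 4).
Vertex (-4, 2); 4p = -42 so p = -21/2. Opens left.
Focus is p units from the vertex along the axis: (h + p, k).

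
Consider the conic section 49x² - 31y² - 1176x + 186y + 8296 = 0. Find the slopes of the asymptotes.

7√31/31 and -7√31/31

49(x² - 24x) -31(y² - 6y) = -8296
Complete the square in x and y: 49(x - 12)² -31(y - 3)² = -8296 + 7056 - 279 = -1519
Dividing both sides by -1519: (y - 3)²/49 - (x - 12)²/31 = 1
Hyperbola, center (12, 3), transverse axis vertical; a² = 49, b² = 31.
For a vertical hyperbola the asymptotes have slope ±a/b.
Here that is ±7/√31 = ±7√31/31.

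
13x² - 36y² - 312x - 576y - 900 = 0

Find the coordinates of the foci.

Rearranging, 13(x² - 24x) -36(y² + 16y) = 900.
Complete the square: 13(x - 12)² -36(y + 8)² = 900 + 1872 - 2304 = 468
Divide by 468: (x - 12)²/36 - (y + 8)²/13 = 1
Hyperbola, center (12, -8), transverse axis horizontal; a² = 36, b² = 13.
c² = a² + b² = 36 + 13 = 49, so c = 7.
Foci lie on the horizontal axis through the center: (h ± c, k).

(5, -8) and (19, -8)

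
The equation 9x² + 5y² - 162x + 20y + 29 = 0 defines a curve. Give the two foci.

(9, -10) and (9, 6)

Rearranging, 9(x² - 18x) + 5(y² + 4y) = -29.
9(x - 9)² + 5(y + 2)² = -29 + 729 + 20 = 720
Divide by 720: (x - 9)²/80 + (y + 2)²/144 = 1
Ellipse, center (9, -2), major axis vertical; a² = 144, b² = 80.
c² = a² - b² = 144 - 80 = 64, so c = 8.
Foci lie on the vertical axis through the center: (h, k ± c).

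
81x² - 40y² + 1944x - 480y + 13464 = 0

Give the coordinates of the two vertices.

(-12, -15) and (-12, 3)

Collect terms: 81(x² + 24x) -40(y² + 12y) = -13464
81(x + 12)² -40(y + 6)² = -13464 + 11664 - 1440 = -3240
Divide through by -3240 to get (y + 6)²/81 - (x + 12)²/40 = 1.
Hyperbola, center (-12, -6), transverse axis vertical; a² = 81, b² = 40.
a = 9. Vertices at (h, k ± a).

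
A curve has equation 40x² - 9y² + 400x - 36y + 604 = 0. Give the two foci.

40(x² + 10x) -9(y² + 4y) = -604
Complete the square in x and y: 40(x + 5)² -9(y + 2)² = -604 + 1000 - 36 = 360
Divide by 360: (x + 5)²/9 - (y + 2)²/40 = 1
Hyperbola, center (-5, -2), transverse axis horizontal; a² = 9, b² = 40.
c² = a² + b² = 9 + 40 = 49, so c = 7.
Foci lie on the horizontal axis through the center: (h ± c, k).

(-12, -2) and (2, -2)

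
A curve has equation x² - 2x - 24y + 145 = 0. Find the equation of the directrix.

Only x is squared. Complete the square in x: (x - 1)² = 24(y - 6).
Vertex (1, 6); 4p = 24 so p = 6. Opens up.
Directrix is the horizontal line y = k − p = 6 − (6) = 0.

y = 0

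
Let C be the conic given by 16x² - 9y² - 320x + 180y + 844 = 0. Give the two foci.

Group: 16(x² - 20x) -9(y² - 20y) = -844
16(x - 10)² -9(y - 10)² = -844 + 1600 - 900 = -144
Divide through by -144 to get (y - 10)²/16 - (x - 10)²/9 = 1.
Hyperbola, center (10, 10), transverse axis vertical; a² = 16, b² = 9.
c² = a² + b² = 16 + 9 = 25, so c = 5.
Foci lie on the vertical axis through the center: (h, k ± c).

(10, 5) and (10, 15)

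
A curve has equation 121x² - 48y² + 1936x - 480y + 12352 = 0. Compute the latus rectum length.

96/11

Rearranging, 121(x² + 16x) -48(y² + 10y) = -12352.
121(x + 8)² -48(y + 5)² = -12352 + 7744 - 1200 = -5808
Divide by -5808: (y + 5)²/121 - (x + 8)²/48 = 1
Hyperbola, center (-8, -5), transverse axis vertical; a² = 121, b² = 48.
Latus rectum length = 2b²/a = 2·48/11 = 96/11.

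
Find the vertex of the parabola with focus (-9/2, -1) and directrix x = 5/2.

(-1, -1)

The vertex is the midpoint between the focus and the directrix along the axis of symmetry.
Axis is horizontal (directrix is vertical). Vertex x-coordinate = (-9/2 + 5/2)/2 = -1; y-coordinate = -1.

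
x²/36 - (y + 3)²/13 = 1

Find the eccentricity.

e = 7/6

Center (0, -3). The positive term is the x-term, so the transverse axis is horizontal; a² = 36, b² = 13.
c² = a² + b² = 49, so c = 7.
e = c/a = 7/6.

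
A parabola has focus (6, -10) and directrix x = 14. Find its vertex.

The vertex is the midpoint between the focus and the directrix along the axis of symmetry.
Axis is horizontal (directrix is vertical). Vertex x-coordinate = (6 + 14)/2 = 10; y-coordinate = -10.

(10, -10)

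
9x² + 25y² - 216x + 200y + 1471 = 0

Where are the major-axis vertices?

Group: 9(x² - 24x) + 25(y² + 8y) = -1471
9(x - 12)² + 25(y + 4)² = -1471 + 1296 + 400 = 225
Divide by 225: (x - 12)²/25 + (y + 4)²/9 = 1
Ellipse, center (12, -4), major axis horizontal; a² = 25, b² = 9.
a = 5. Vertices at (h ± a, k).

(7, -4) and (17, -4)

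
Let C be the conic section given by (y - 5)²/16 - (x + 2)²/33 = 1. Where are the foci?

(-2, -2) and (-2, 12)

Center (-2, 5). The positive term is the y-term, so the transverse axis is vertical; a² = 16, b² = 33.
c² = a² + b² = 16 + 33 = 49, so c = 7.
Foci lie on the vertical axis through the center: (h, k ± c).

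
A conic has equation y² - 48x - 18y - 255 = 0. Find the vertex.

(-7, 9)

Only y is squared. Complete the square in y: (y - 9)² = 48(x + 7).
Vertex (-7, 9); 4p = 48 so p = 12. Opens right.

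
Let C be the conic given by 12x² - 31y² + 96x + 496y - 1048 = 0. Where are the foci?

Collect terms: 12(x² + 8x) -31(y² - 16y) = 1048
Complete the square: 12(x + 4)² -31(y - 8)² = 1048 + 192 - 1984 = -744
Dividing both sides by -744: (y - 8)²/24 - (x + 4)²/62 = 1
Hyperbola, center (-4, 8), transverse axis vertical; a² = 24, b² = 62.
c² = a² + b² = 24 + 62 = 86, so c = √86.
Foci lie on the vertical axis through the center: (h, k ± c).

(-4, 8 - √86) and (-4, 8 + √86)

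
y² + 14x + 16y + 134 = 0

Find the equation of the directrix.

Only y is squared. Complete the square in y: (y + 8)² = -14(x + 5).
Vertex (-5, -8); 4p = -14 so p = -7/2. Opens left.
Directrix is the vertical line x = h − p = -5 − (-7/2) = -3/2.

x = -3/2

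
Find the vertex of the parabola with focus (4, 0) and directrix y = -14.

(4, -7)

The vertex is the midpoint between the focus and the directrix along the axis of symmetry.
Axis is vertical (directrix is horizontal). Vertex y-coordinate = (0 + (-14))/2 = -7; x-coordinate = 4.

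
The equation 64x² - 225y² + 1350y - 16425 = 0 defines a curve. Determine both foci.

(-17, 3) and (17, 3)

64x² -225(y² - 6y) = 16425
64x² -225(y - 3)² = 16425 + 0 - 2025 = 14400
Divide by 14400: x²/225 - (y - 3)²/64 = 1
Hyperbola, center (0, 3), transverse axis horizontal; a² = 225, b² = 64.
c² = a² + b² = 225 + 64 = 289, so c = 17.
Foci lie on the horizontal axis through the center: (h ± c, k).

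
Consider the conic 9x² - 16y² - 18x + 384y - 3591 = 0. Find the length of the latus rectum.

Group: 9(x² - 2x) -16(y² - 24y) = 3591
9(x - 1)² -16(y - 12)² = 3591 + 9 - 2304 = 1296
Dividing both sides by 1296: (x - 1)²/144 - (y - 12)²/81 = 1
Hyperbola, center (1, 12), transverse axis horizontal; a² = 144, b² = 81.
Latus rectum length = 2b²/a = 2·81/12 = 27/2.

27/2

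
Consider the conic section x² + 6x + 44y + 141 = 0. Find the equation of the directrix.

y = 8

Only x is squared. Complete the square in x: (x + 3)² = -44(y + 3).
Vertex (-3, -3); 4p = -44 so p = -11. Opens down.
Directrix is the horizontal line y = k − p = -3 − (-11) = 8.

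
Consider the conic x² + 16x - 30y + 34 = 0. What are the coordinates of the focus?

(-8, 13/2)

Only x is squared. Complete the square in x: (x + 8)² = 30(y + 1).
Vertex (-8, -1); 4p = 30 so p = 15/2. Opens up.
Focus is p units from the vertex along the axis: (h, k + p).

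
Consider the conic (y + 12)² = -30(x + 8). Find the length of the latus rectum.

30

Vertex (-8, -12); 4p = -30 so p = -15/2. Opens left.
Latus rectum length = |4p| = 30.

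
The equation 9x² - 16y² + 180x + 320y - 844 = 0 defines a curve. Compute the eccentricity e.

e = 5/4

9(x² + 20x) -16(y² - 20y) = 844
Completing the square gives 9(x + 10)² -16(y - 10)² = 844 + 900 - 1600 = 144.
Dividing both sides by 144: (x + 10)²/16 - (y - 10)²/9 = 1
Hyperbola, center (-10, 10), transverse axis horizontal; a² = 16, b² = 9.
c² = a² + b² = 25, so c = 5.
e = c/a = 5/4.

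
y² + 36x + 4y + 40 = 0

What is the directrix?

x = 8

Only y is squared. Complete the square in y: (y + 2)² = -36(x + 1).
Vertex (-1, -2); 4p = -36 so p = -9. Opens left.
Directrix is the vertical line x = h − p = -1 − (-9) = 8.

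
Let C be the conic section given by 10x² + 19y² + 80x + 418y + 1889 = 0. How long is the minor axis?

2√30

10(x² + 8x) + 19(y² + 22y) = -1889
10(x + 4)² + 19(y + 11)² = -1889 + 160 + 2299 = 570
Dividing both sides by 570: (x + 4)²/57 + (y + 11)²/30 = 1
Ellipse, center (-4, -11), major axis horizontal; a² = 57, b² = 30.
b² = 30 so b = √30; the minor axis has length 2b = 2√30.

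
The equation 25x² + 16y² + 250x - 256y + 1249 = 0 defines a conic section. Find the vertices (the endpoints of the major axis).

Group: 25(x² + 10x) + 16(y² - 16y) = -1249
Complete the square in x and y: 25(x + 5)² + 16(y - 8)² = -1249 + 625 + 1024 = 400
Divide by 400: (x + 5)²/16 + (y - 8)²/25 = 1
Ellipse, center (-5, 8), major axis vertical; a² = 25, b² = 16.
a = 5. Vertices at (h, k ± a).

(-5, 3) and (-5, 13)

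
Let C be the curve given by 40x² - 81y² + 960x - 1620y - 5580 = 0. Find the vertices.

Rearranging, 40(x² + 24x) -81(y² + 20y) = 5580.
Completing the square gives 40(x + 12)² -81(y + 10)² = 5580 + 5760 - 8100 = 3240.
Divide through by 3240 to get (x + 12)²/81 - (y + 10)²/40 = 1.
Hyperbola, center (-12, -10), transverse axis horizontal; a² = 81, b² = 40.
a = 9. Vertices at (h ± a, k).

(-21, -10) and (-3, -10)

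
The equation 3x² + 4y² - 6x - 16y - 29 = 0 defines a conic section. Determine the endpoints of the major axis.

(-3, 2) and (5, 2)

3(x² - 2x) + 4(y² - 4y) = 29
Completing the square gives 3(x - 1)² + 4(y - 2)² = 29 + 3 + 16 = 48.
Divide through by 48 to get (x - 1)²/16 + (y - 2)²/12 = 1.
Ellipse, center (1, 2), major axis horizontal; a² = 16, b² = 12.
a = 4. Vertices at (h ± a, k).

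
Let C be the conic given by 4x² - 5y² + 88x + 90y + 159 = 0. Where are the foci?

(-11, 3) and (-11, 15)

Rearranging, 4(x² + 22x) -5(y² - 18y) = -159.
Completing the square gives 4(x + 11)² -5(y - 9)² = -159 + 484 - 405 = -80.
Divide by -80: (y - 9)²/16 - (x + 11)²/20 = 1
Hyperbola, center (-11, 9), transverse axis vertical; a² = 16, b² = 20.
c² = a² + b² = 16 + 20 = 36, so c = 6.
Foci lie on the vertical axis through the center: (h, k ± c).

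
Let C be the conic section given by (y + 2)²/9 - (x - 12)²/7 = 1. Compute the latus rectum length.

Center (12, -2). The positive term is the y-term, so the transverse axis is vertical; a² = 9, b² = 7.
Latus rectum length = 2b²/a = 2·7/3 = 14/3.

14/3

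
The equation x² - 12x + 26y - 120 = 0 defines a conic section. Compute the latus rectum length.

26

Only x is squared. Complete the square in x: (x - 6)² = -26(y - 6).
Vertex (6, 6); 4p = -26 so p = -13/2. Opens down.
Latus rectum length = |4p| = 26.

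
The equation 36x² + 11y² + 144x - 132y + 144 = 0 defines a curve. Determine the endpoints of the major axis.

(-2, 0) and (-2, 12)

Group: 36(x² + 4x) + 11(y² - 12y) = -144
Complete the square in x and y: 36(x + 2)² + 11(y - 6)² = -144 + 144 + 396 = 396
Dividing both sides by 396: (x + 2)²/11 + (y - 6)²/36 = 1
Ellipse, center (-2, 6), major axis vertical; a² = 36, b² = 11.
a = 6. Vertices at (h, k ± a).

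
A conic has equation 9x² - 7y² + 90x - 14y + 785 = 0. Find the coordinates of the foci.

(-5, -13) and (-5, 11)

Group the x- and y-terms: 9(x² + 10x) -7(y² + 2y) = -785
9(x + 5)² -7(y + 1)² = -785 + 225 - 7 = -567
Dividing both sides by -567: (y + 1)²/81 - (x + 5)²/63 = 1
Hyperbola, center (-5, -1), transverse axis vertical; a² = 81, b² = 63.
c² = a² + b² = 81 + 63 = 144, so c = 12.
Foci lie on the vertical axis through the center: (h, k ± c).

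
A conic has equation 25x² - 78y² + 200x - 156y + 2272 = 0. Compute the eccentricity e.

Rearranging, 25(x² + 8x) -78(y² + 2y) = -2272.
Complete the square in x and y: 25(x + 4)² -78(y + 1)² = -2272 + 400 - 78 = -1950
Divide through by -1950 to get (y + 1)²/25 - (x + 4)²/78 = 1.
Hyperbola, center (-4, -1), transverse axis vertical; a² = 25, b² = 78.
c² = a² + b² = 103, so c = √103.
e = c/a = √103/5.

e = √103/5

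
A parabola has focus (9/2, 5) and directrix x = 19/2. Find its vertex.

(7, 5)

The vertex is the midpoint between the focus and the directrix along the axis of symmetry.
Axis is horizontal (directrix is vertical). Vertex x-coordinate = (9/2 + 19/2)/2 = 7; y-coordinate = 5.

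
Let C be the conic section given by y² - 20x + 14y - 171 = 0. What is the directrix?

x = -16

Only y is squared. Complete the square in y: (y + 7)² = 20(x + 11).
Vertex (-11, -7); 4p = 20 so p = 5. Opens right.
Directrix is the vertical line x = h − p = -11 − (5) = -16.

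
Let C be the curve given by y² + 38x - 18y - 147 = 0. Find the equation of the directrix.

x = 31/2

Only y is squared. Complete the square in y: (y - 9)² = -38(x - 6).
Vertex (6, 9); 4p = -38 so p = -19/2. Opens left.
Directrix is the vertical line x = h − p = 6 − (-19/2) = 31/2.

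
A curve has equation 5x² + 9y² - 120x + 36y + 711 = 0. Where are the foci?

Group: 5(x² - 24x) + 9(y² + 4y) = -711
Completing the square gives 5(x - 12)² + 9(y + 2)² = -711 + 720 + 36 = 45.
Divide by 45: (x - 12)²/9 + (y + 2)²/5 = 1
Ellipse, center (12, -2), major axis horizontal; a² = 9, b² = 5.
c² = a² - b² = 9 - 5 = 4, so c = 2.
Foci lie on the horizontal axis through the center: (h ± c, k).

(10, -2) and (14, -2)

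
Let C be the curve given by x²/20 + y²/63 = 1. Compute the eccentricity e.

Center (0, 0). The larger denominator 63 sits under the y-term, so the major axis is vertical; a² = 63, b² = 20.
c² = a² - b² = 43, so c = √43.
e = c/a = √43/3√7 = √301/21.

e = √301/21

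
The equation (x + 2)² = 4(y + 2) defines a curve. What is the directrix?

y = -3

Vertex (-2, -2); 4p = 4 so p = 1. Opens up.
Directrix is the horizontal line y = k − p = -2 − (1) = -3.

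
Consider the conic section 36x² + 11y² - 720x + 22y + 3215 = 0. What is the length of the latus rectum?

Collect terms: 36(x² - 20x) + 11(y² + 2y) = -3215
Complete the square: 36(x - 10)² + 11(y + 1)² = -3215 + 3600 + 11 = 396
Divide by 396: (x - 10)²/11 + (y + 1)²/36 = 1
Ellipse, center (10, -1), major axis vertical; a² = 36, b² = 11.
Latus rectum length = 2b²/a = 2·11/6 = 11/3.

11/3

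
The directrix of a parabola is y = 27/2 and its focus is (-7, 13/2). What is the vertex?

The vertex is the midpoint between the focus and the directrix along the axis of symmetry.
Axis is vertical (directrix is horizontal). Vertex y-coordinate = (13/2 + 27/2)/2 = 10; x-coordinate = -7.

(-7, 10)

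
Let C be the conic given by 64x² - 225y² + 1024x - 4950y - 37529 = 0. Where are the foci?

(-25, -11) and (9, -11)

Collect terms: 64(x² + 16x) -225(y² + 22y) = 37529
Complete the square in x and y: 64(x + 8)² -225(y + 11)² = 37529 + 4096 - 27225 = 14400
Divide by 14400: (x + 8)²/225 - (y + 11)²/64 = 1
Hyperbola, center (-8, -11), transverse axis horizontal; a² = 225, b² = 64.
c² = a² + b² = 225 + 64 = 289, so c = 17.
Foci lie on the horizontal axis through the center: (h ± c, k).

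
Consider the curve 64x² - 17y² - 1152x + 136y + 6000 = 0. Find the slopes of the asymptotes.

8√17/17 and -8√17/17

Collect terms: 64(x² - 18x) -17(y² - 8y) = -6000
Complete the square: 64(x - 9)² -17(y - 4)² = -6000 + 5184 - 272 = -1088
Dividing both sides by -1088: (y - 4)²/64 - (x - 9)²/17 = 1
Hyperbola, center (9, 4), transverse axis vertical; a² = 64, b² = 17.
For a vertical hyperbola the asymptotes have slope ±a/b.
Here that is ±8/√17 = ±8√17/17.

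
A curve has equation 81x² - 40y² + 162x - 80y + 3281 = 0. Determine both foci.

(-1, -12) and (-1, 10)

Group: 81(x² + 2x) -40(y² + 2y) = -3281
Completing the square gives 81(x + 1)² -40(y + 1)² = -3281 + 81 - 40 = -3240.
Divide by -3240: (y + 1)²/81 - (x + 1)²/40 = 1
Hyperbola, center (-1, -1), transverse axis vertical; a² = 81, b² = 40.
c² = a² + b² = 81 + 40 = 121, so c = 11.
Foci lie on the vertical axis through the center: (h, k ± c).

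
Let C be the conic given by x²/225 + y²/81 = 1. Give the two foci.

Center (0, 0). The larger denominator 225 sits under the x-term, so the major axis is horizontal; a² = 225, b² = 81.
c² = a² - b² = 225 - 81 = 144, so c = 12.
Foci lie on the horizontal axis through the center: (h ± c, k).

(-12, 0) and (12, 0)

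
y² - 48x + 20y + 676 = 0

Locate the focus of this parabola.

Only y is squared. Complete the square in y: (y + 10)² = 48(x - 12).
Vertex (12, -10); 4p = 48 so p = 12. Opens right.
Focus is p units from the vertex along the axis: (h + p, k).

(24, -10)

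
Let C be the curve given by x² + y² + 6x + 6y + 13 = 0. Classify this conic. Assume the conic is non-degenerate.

circle

No xy term. Coefficients of x² and y² are A = 1, C = 1.
A = C (same sign) ⇒ circle.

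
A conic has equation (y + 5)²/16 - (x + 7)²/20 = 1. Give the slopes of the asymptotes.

Center (-7, -5). The positive term is the y-term, so the transverse axis is vertical; a² = 16, b² = 20.
For a vertical hyperbola the asymptotes have slope ±a/b.
Here that is ±4/2√5 = ±2√5/5.

2√5/5 and -2√5/5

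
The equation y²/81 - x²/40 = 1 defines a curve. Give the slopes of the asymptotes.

9√10/20 and -9√10/20

Center (0, 0). The positive term is the y-term, so the transverse axis is vertical; a² = 81, b² = 40.
For a vertical hyperbola the asymptotes have slope ±a/b.
Here that is ±9/2√10 = ±9√10/20.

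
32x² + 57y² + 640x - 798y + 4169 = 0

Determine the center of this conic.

Rearranging, 32(x² + 20x) + 57(y² - 14y) = -4169.
32(x + 10)² + 57(y - 7)² = -4169 + 3200 + 2793 = 1824
Dividing both sides by 1824: (x + 10)²/57 + (y - 7)²/32 = 1
Ellipse with center (-10, 7).

(-10, 7)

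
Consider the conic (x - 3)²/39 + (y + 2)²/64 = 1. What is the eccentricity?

Center (3, -2). The larger denominator 64 sits under the y-term, so the major axis is vertical; a² = 64, b² = 39.
c² = a² - b² = 25, so c = 5.
e = c/a = 5/8.

e = 5/8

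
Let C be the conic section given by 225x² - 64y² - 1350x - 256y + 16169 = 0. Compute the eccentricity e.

Rearranging, 225(x² - 6x) -64(y² + 4y) = -16169.
Complete the square: 225(x - 3)² -64(y + 2)² = -16169 + 2025 - 256 = -14400
Divide through by -14400 to get (y + 2)²/225 - (x - 3)²/64 = 1.
Hyperbola, center (3, -2), transverse axis vertical; a² = 225, b² = 64.
c² = a² + b² = 289, so c = 17.
e = c/a = 17/15.

e = 17/15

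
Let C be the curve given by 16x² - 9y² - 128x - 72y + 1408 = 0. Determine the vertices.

Group the x- and y-terms: 16(x² - 8x) -9(y² + 8y) = -1408
Completing the square gives 16(x - 4)² -9(y + 4)² = -1408 + 256 - 144 = -1296.
Divide through by -1296 to get (y + 4)²/144 - (x - 4)²/81 = 1.
Hyperbola, center (4, -4), transverse axis vertical; a² = 144, b² = 81.
a = 12. Vertices at (h, k ± a).

(4, -16) and (4, 8)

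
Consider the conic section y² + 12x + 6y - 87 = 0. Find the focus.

(5, -3)

Only y is squared. Complete the square in y: (y + 3)² = -12(x - 8).
Vertex (8, -3); 4p = -12 so p = -3. Opens left.
Focus is p units from the vertex along the axis: (h + p, k).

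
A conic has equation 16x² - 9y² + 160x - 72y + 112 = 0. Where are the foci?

(-10, -4) and (0, -4)

Group: 16(x² + 10x) -9(y² + 8y) = -112
16(x + 5)² -9(y + 4)² = -112 + 400 - 144 = 144
Divide through by 144 to get (x + 5)²/9 - (y + 4)²/16 = 1.
Hyperbola, center (-5, -4), transverse axis horizontal; a² = 9, b² = 16.
c² = a² + b² = 9 + 16 = 25, so c = 5.
Foci lie on the horizontal axis through the center: (h ± c, k).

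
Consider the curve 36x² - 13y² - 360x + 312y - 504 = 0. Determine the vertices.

Group the x- and y-terms: 36(x² - 10x) -13(y² - 24y) = 504
Completing the square gives 36(x - 5)² -13(y - 12)² = 504 + 900 - 1872 = -468.
Divide by -468: (y - 12)²/36 - (x - 5)²/13 = 1
Hyperbola, center (5, 12), transverse axis vertical; a² = 36, b² = 13.
a = 6. Vertices at (h, k ± a).

(5, 6) and (5, 18)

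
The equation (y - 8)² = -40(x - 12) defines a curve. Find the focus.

(2, 8)

Vertex (12, 8); 4p = -40 so p = -10. Opens left.
Focus is p units from the vertex along the axis: (h + p, k).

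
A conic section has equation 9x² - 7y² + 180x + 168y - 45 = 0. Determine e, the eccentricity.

Collect terms: 9(x² + 20x) -7(y² - 24y) = 45
Completing the square gives 9(x + 10)² -7(y - 12)² = 45 + 900 - 1008 = -63.
Divide by -63: (y - 12)²/9 - (x + 10)²/7 = 1
Hyperbola, center (-10, 12), transverse axis vertical; a² = 9, b² = 7.
c² = a² + b² = 16, so c = 4.
e = c/a = 4/3.

e = 4/3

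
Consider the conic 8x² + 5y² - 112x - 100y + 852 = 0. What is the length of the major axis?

4√2

Group the x- and y-terms: 8(x² - 14x) + 5(y² - 20y) = -852
Complete the square in x and y: 8(x - 7)² + 5(y - 10)² = -852 + 392 + 500 = 40
Dividing both sides by 40: (x - 7)²/5 + (y - 10)²/8 = 1
Ellipse, center (7, 10), major axis vertical; a² = 8, b² = 5.
a² = 8 so a = 2√2; the major axis has length 2a = 4√2.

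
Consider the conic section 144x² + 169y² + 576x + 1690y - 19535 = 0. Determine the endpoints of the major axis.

(-15, -5) and (11, -5)

Rearranging, 144(x² + 4x) + 169(y² + 10y) = 19535.
Complete the square in x and y: 144(x + 2)² + 169(y + 5)² = 19535 + 576 + 4225 = 24336
Dividing both sides by 24336: (x + 2)²/169 + (y + 5)²/144 = 1
Ellipse, center (-2, -5), major axis horizontal; a² = 169, b² = 144.
a = 13. Vertices at (h ± a, k).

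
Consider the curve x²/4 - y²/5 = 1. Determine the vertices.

(-2, 0) and (2, 0)

Center (0, 0). The positive term is the x-term, so the transverse axis is horizontal; a² = 4, b² = 5.
a = 2. Vertices at (h ± a, k).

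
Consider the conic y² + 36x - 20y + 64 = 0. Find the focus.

(-8, 10)

Only y is squared. Complete the square in y: (y - 10)² = -36(x - 1).
Vertex (1, 10); 4p = -36 so p = -9. Opens left.
Focus is p units from the vertex along the axis: (h + p, k).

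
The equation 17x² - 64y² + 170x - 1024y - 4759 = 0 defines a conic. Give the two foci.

(-14, -8) and (4, -8)

Group: 17(x² + 10x) -64(y² + 16y) = 4759
Complete the square: 17(x + 5)² -64(y + 8)² = 4759 + 425 - 4096 = 1088
Dividing both sides by 1088: (x + 5)²/64 - (y + 8)²/17 = 1
Hyperbola, center (-5, -8), transverse axis horizontal; a² = 64, b² = 17.
c² = a² + b² = 64 + 17 = 81, so c = 9.
Foci lie on the horizontal axis through the center: (h ± c, k).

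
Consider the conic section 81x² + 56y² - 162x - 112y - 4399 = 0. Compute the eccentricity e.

Collect terms: 81(x² - 2x) + 56(y² - 2y) = 4399
Complete the square: 81(x - 1)² + 56(y - 1)² = 4399 + 81 + 56 = 4536
Divide through by 4536 to get (x - 1)²/56 + (y - 1)²/81 = 1.
Ellipse, center (1, 1), major axis vertical; a² = 81, b² = 56.
c² = a² - b² = 25, so c = 5.
e = c/a = 5/9.

e = 5/9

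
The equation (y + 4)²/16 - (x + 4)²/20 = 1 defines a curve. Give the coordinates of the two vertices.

(-4, -8) and (-4, 0)

Center (-4, -4). The positive term is the y-term, so the transverse axis is vertical; a² = 16, b² = 20.
a = 4. Vertices at (h, k ± a).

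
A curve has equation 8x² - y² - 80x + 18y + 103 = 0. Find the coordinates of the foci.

(5 - 3√2, 9) and (5 + 3√2, 9)

Collect terms: 8(x² - 10x) -(y² - 18y) = -103
8(x - 5)² -(y - 9)² = -103 + 200 - 81 = 16
Divide through by 16 to get (x - 5)²/2 - (y - 9)²/16 = 1.
Hyperbola, center (5, 9), transverse axis horizontal; a² = 2, b² = 16.
c² = a² + b² = 2 + 16 = 18, so c = 3√2.
Foci lie on the horizontal axis through the center: (h ± c, k).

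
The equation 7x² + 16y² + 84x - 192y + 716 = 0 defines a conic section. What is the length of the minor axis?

Rearranging, 7(x² + 12x) + 16(y² - 12y) = -716.
Completing the square gives 7(x + 6)² + 16(y - 6)² = -716 + 252 + 576 = 112.
Dividing both sides by 112: (x + 6)²/16 + (y - 6)²/7 = 1
Ellipse, center (-6, 6), major axis horizontal; a² = 16, b² = 7.
b² = 7 so b = √7; the minor axis has length 2b = 2√7.

2√7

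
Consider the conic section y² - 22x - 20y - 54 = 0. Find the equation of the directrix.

x = -25/2

Only y is squared. Complete the square in y: (y - 10)² = 22(x + 7).
Vertex (-7, 10); 4p = 22 so p = 11/2. Opens right.
Directrix is the vertical line x = h − p = -7 − (11/2) = -25/2.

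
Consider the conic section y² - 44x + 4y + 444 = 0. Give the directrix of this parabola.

Only y is squared. Complete the square in y: (y + 2)² = 44(x - 10).
Vertex (10, -2); 4p = 44 so p = 11. Opens right.
Directrix is the vertical line x = h − p = 10 − (11) = -1.

x = -1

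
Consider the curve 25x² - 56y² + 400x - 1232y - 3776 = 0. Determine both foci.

25(x² + 16x) -56(y² + 22y) = 3776
Complete the square: 25(x + 8)² -56(y + 11)² = 3776 + 1600 - 6776 = -1400
Divide by -1400: (y + 11)²/25 - (x + 8)²/56 = 1
Hyperbola, center (-8, -11), transverse axis vertical; a² = 25, b² = 56.
c² = a² + b² = 25 + 56 = 81, so c = 9.
Foci lie on the vertical axis through the center: (h, k ± c).

(-8, -20) and (-8, -2)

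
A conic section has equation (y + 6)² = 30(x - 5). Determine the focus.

Vertex (5, -6); 4p = 30 so p = 15/2. Opens right.
Focus is p units from the vertex along the axis: (h + p, k).

(25/2, -6)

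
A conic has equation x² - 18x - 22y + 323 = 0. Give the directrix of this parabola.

y = 11/2

Only x is squared. Complete the square in x: (x - 9)² = 22(y - 11).
Vertex (9, 11); 4p = 22 so p = 11/2. Opens up.
Directrix is the horizontal line y = k − p = 11 − (11/2) = 11/2.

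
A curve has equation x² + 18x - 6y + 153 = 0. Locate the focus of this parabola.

(-9, 27/2)

Only x is squared. Complete the square in x: (x + 9)² = 6(y - 12).
Vertex (-9, 12); 4p = 6 so p = 3/2. Opens up.
Focus is p units from the vertex along the axis: (h, k + p).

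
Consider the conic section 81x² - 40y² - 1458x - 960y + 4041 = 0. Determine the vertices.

Rearranging, 81(x² - 18x) -40(y² + 24y) = -4041.
Complete the square: 81(x - 9)² -40(y + 12)² = -4041 + 6561 - 5760 = -3240
Dividing both sides by -3240: (y + 12)²/81 - (x - 9)²/40 = 1
Hyperbola, center (9, -12), transverse axis vertical; a² = 81, b² = 40.
a = 9. Vertices at (h, k ± a).

(9, -21) and (9, -3)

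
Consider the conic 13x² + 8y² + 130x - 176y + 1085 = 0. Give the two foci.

(-5, 11 - √10) and (-5, 11 + √10)

Group the x- and y-terms: 13(x² + 10x) + 8(y² - 22y) = -1085
Completing the square gives 13(x + 5)² + 8(y - 11)² = -1085 + 325 + 968 = 208.
Divide through by 208 to get (x + 5)²/16 + (y - 11)²/26 = 1.
Ellipse, center (-5, 11), major axis vertical; a² = 26, b² = 16.
c² = a² - b² = 26 - 16 = 10, so c = √10.
Foci lie on the vertical axis through the center: (h, k ± c).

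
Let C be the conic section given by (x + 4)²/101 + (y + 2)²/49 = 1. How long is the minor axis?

14

Center (-4, -2). The larger denominator 101 sits under the x-term, so the major axis is horizontal; a² = 101, b² = 49.
b² = 49 so b = 7; the minor axis has length 2b = 14.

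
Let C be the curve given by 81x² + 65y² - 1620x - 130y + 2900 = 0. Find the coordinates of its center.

Group: 81(x² - 20x) + 65(y² - 2y) = -2900
Complete the square: 81(x - 10)² + 65(y - 1)² = -2900 + 8100 + 65 = 5265
Divide by 5265: (x - 10)²/65 + (y - 1)²/81 = 1
Ellipse with center (10, 1).

(10, 1)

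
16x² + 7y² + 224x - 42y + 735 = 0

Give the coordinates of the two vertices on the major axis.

Rearranging, 16(x² + 14x) + 7(y² - 6y) = -735.
Complete the square: 16(x + 7)² + 7(y - 3)² = -735 + 784 + 63 = 112
Divide through by 112 to get (x + 7)²/7 + (y - 3)²/16 = 1.
Ellipse, center (-7, 3), major axis vertical; a² = 16, b² = 7.
a = 4. Vertices at (h, k ± a).

(-7, -1) and (-7, 7)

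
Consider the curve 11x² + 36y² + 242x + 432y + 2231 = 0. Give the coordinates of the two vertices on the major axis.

(-17, -6) and (-5, -6)

Group the x- and y-terms: 11(x² + 22x) + 36(y² + 12y) = -2231
Complete the square: 11(x + 11)² + 36(y + 6)² = -2231 + 1331 + 1296 = 396
Divide by 396: (x + 11)²/36 + (y + 6)²/11 = 1
Ellipse, center (-11, -6), major axis horizontal; a² = 36, b² = 11.
a = 6. Vertices at (h ± a, k).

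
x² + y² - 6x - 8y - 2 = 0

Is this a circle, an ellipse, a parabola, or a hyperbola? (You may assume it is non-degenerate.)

circle

No xy term. Coefficients of x² and y² are A = 1, C = 1.
A = C (same sign) ⇒ circle.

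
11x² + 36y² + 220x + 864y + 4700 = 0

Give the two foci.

Group: 11(x² + 20x) + 36(y² + 24y) = -4700
Complete the square: 11(x + 10)² + 36(y + 12)² = -4700 + 1100 + 5184 = 1584
Divide by 1584: (x + 10)²/144 + (y + 12)²/44 = 1
Ellipse, center (-10, -12), major axis horizontal; a² = 144, b² = 44.
c² = a² - b² = 144 - 44 = 100, so c = 10.
Foci lie on the horizontal axis through the center: (h ± c, k).

(-20, -12) and (0, -12)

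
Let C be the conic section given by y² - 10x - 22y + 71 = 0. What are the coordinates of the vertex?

(-5, 11)

Only y is squared. Complete the square in y: (y - 11)² = 10(x + 5).
Vertex (-5, 11); 4p = 10 so p = 5/2. Opens right.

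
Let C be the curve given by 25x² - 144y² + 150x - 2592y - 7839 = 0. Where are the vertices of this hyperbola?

25(x² + 6x) -144(y² + 18y) = 7839
Completing the square gives 25(x + 3)² -144(y + 9)² = 7839 + 225 - 11664 = -3600.
Divide through by -3600 to get (y + 9)²/25 - (x + 3)²/144 = 1.
Hyperbola, center (-3, -9), transverse axis vertical; a² = 25, b² = 144.
a = 5. Vertices at (h, k ± a).

(-3, -14) and (-3, -4)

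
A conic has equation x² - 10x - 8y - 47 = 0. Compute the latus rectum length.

8

Only x is squared. Complete the square in x: (x - 5)² = 8(y + 9).
Vertex (5, -9); 4p = 8 so p = 2. Opens up.
Latus rectum length = |4p| = 8.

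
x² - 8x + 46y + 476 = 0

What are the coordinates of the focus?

Only x is squared. Complete the square in x: (x - 4)² = -46(y + 10).
Vertex (4, -10); 4p = -46 so p = -23/2. Opens down.
Focus is p units from the vertex along the axis: (h, k + p).

(4, -43/2)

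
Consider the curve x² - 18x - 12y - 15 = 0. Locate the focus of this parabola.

Only x is squared. Complete the square in x: (x - 9)² = 12(y + 8).
Vertex (9, -8); 4p = 12 so p = 3. Opens up.
Focus is p units from the vertex along the axis: (h, k + p).

(9, -5)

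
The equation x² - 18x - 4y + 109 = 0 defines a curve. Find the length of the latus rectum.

Only x is squared. Complete the square in x: (x - 9)² = 4(y - 7).
Vertex (9, 7); 4p = 4 so p = 1. Opens up.
Latus rectum length = |4p| = 4.

4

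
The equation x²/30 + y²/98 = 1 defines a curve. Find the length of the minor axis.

2√30

Center (0, 0). The larger denominator 98 sits under the y-term, so the major axis is vertical; a² = 98, b² = 30.
b² = 30 so b = √30; the minor axis has length 2b = 2√30.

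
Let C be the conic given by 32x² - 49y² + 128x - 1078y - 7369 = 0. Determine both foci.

(-11, -11) and (7, -11)

Group: 32(x² + 4x) -49(y² + 22y) = 7369
Complete the square in x and y: 32(x + 2)² -49(y + 11)² = 7369 + 128 - 5929 = 1568
Dividing both sides by 1568: (x + 2)²/49 - (y + 11)²/32 = 1
Hyperbola, center (-2, -11), transverse axis horizontal; a² = 49, b² = 32.
c² = a² + b² = 49 + 32 = 81, so c = 9.
Foci lie on the horizontal axis through the center: (h ± c, k).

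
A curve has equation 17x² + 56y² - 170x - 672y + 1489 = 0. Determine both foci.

Collect terms: 17(x² - 10x) + 56(y² - 12y) = -1489
Complete the square in x and y: 17(x - 5)² + 56(y - 6)² = -1489 + 425 + 2016 = 952
Dividing both sides by 952: (x - 5)²/56 + (y - 6)²/17 = 1
Ellipse, center (5, 6), major axis horizontal; a² = 56, b² = 17.
c² = a² - b² = 56 - 17 = 39, so c = √39.
Foci lie on the horizontal axis through the center: (h ± c, k).

(5 - √39, 6) and (5 + √39, 6)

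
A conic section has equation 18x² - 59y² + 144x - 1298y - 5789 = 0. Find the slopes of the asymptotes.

Collect terms: 18(x² + 8x) -59(y² + 22y) = 5789
Complete the square: 18(x + 4)² -59(y + 11)² = 5789 + 288 - 7139 = -1062
Divide through by -1062 to get (y + 11)²/18 - (x + 4)²/59 = 1.
Hyperbola, center (-4, -11), transverse axis vertical; a² = 18, b² = 59.
For a vertical hyperbola the asymptotes have slope ±a/b.
Here that is ±3√2/√59 = ±3√118/59.

3√118/59 and -3√118/59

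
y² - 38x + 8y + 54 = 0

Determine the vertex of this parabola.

Only y is squared. Complete the square in y: (y + 4)² = 38(x - 1).
Vertex (1, -4); 4p = 38 so p = 19/2. Opens right.

(1, -4)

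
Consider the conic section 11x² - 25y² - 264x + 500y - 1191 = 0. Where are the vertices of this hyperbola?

(7, 10) and (17, 10)

Rearranging, 11(x² - 24x) -25(y² - 20y) = 1191.
11(x - 12)² -25(y - 10)² = 1191 + 1584 - 2500 = 275
Dividing both sides by 275: (x - 12)²/25 - (y - 10)²/11 = 1
Hyperbola, center (12, 10), transverse axis horizontal; a² = 25, b² = 11.
a = 5. Vertices at (h ± a, k).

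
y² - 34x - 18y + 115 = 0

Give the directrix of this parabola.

Only y is squared. Complete the square in y: (y - 9)² = 34(x - 1).
Vertex (1, 9); 4p = 34 so p = 17/2. Opens right.
Directrix is the vertical line x = h − p = 1 − (17/2) = -15/2.

x = -15/2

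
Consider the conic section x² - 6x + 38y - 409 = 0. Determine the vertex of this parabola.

(3, 11)

Only x is squared. Complete the square in x: (x - 3)² = -38(y - 11).
Vertex (3, 11); 4p = -38 so p = -19/2. Opens down.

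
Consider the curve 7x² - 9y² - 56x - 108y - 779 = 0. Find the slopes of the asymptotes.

Collect terms: 7(x² - 8x) -9(y² + 12y) = 779
Complete the square: 7(x - 4)² -9(y + 6)² = 779 + 112 - 324 = 567
Divide through by 567 to get (x - 4)²/81 - (y + 6)²/63 = 1.
Hyperbola, center (4, -6), transverse axis horizontal; a² = 81, b² = 63.
For a horizontal hyperbola the asymptotes have slope ±b/a.
Here that is ±3√7/9 = ±√7/3.

√7/3 and -√7/3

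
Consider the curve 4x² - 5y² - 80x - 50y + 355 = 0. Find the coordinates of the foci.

(10, -11) and (10, 1)

Group: 4(x² - 20x) -5(y² + 10y) = -355
4(x - 10)² -5(y + 5)² = -355 + 400 - 125 = -80
Divide through by -80 to get (y + 5)²/16 - (x - 10)²/20 = 1.
Hyperbola, center (10, -5), transverse axis vertical; a² = 16, b² = 20.
c² = a² + b² = 16 + 20 = 36, so c = 6.
Foci lie on the vertical axis through the center: (h, k ± c).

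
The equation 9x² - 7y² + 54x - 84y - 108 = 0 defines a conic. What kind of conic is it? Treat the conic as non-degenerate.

No xy term. Coefficients of x² and y² are A = 9, C = -7.
A and C have opposite signs ⇒ hyperbola.

hyperbola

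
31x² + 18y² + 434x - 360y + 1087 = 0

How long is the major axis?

Group the x- and y-terms: 31(x² + 14x) + 18(y² - 20y) = -1087
Complete the square in x and y: 31(x + 7)² + 18(y - 10)² = -1087 + 1519 + 1800 = 2232
Divide by 2232: (x + 7)²/72 + (y - 10)²/124 = 1
Ellipse, center (-7, 10), major axis vertical; a² = 124, b² = 72.
a² = 124 so a = 2√31; the major axis has length 2a = 4√31.

4√31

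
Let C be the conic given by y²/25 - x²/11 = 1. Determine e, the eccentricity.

e = 6/5

Center (0, 0). The positive term is the y-term, so the transverse axis is vertical; a² = 25, b² = 11.
c² = a² + b² = 36, so c = 6.
e = c/a = 6/5.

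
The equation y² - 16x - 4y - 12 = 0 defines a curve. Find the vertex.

(-1, 2)

Only y is squared. Complete the square in y: (y - 2)² = 16(x + 1).
Vertex (-1, 2); 4p = 16 so p = 4. Opens right.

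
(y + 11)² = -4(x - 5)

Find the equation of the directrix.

Vertex (5, -11); 4p = -4 so p = -1. Opens left.
Directrix is the vertical line x = h − p = 5 − (-1) = 6.

x = 6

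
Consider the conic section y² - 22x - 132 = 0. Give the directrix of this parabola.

Only y is squared. Complete the square in y: y² = 22(x + 6).
Vertex (-6, 0); 4p = 22 so p = 11/2. Opens right.
Directrix is the vertical line x = h − p = -6 − (11/2) = -23/2.

x = -23/2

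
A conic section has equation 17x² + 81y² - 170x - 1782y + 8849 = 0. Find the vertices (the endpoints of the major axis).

Collect terms: 17(x² - 10x) + 81(y² - 22y) = -8849
Complete the square in x and y: 17(x - 5)² + 81(y - 11)² = -8849 + 425 + 9801 = 1377
Divide by 1377: (x - 5)²/81 + (y - 11)²/17 = 1
Ellipse, center (5, 11), major axis horizontal; a² = 81, b² = 17.
a = 9. Vertices at (h ± a, k).

(-4, 11) and (14, 11)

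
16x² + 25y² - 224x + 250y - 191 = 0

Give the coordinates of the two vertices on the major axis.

(-3, -5) and (17, -5)

16(x² - 14x) + 25(y² + 10y) = 191
Complete the square in x and y: 16(x - 7)² + 25(y + 5)² = 191 + 784 + 625 = 1600
Dividing both sides by 1600: (x - 7)²/100 + (y + 5)²/64 = 1
Ellipse, center (7, -5), major axis horizontal; a² = 100, b² = 64.
a = 10. Vertices at (h ± a, k).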